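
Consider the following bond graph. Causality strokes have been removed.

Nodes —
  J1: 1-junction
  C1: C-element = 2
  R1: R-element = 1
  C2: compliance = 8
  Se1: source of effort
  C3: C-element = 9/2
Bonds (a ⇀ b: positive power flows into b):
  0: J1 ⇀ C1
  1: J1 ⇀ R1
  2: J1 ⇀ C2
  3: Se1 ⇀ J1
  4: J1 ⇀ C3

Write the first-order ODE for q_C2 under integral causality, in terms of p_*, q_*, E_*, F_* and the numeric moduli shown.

dq_C2/dt = E_Se1 - q_C1/2 - q_C2/8 - 2*q_C3/9

bond 3 |J1  (Se1 fixes effort; stroke away)
bond 0 |J1  (C1 outputs effort q/C1)
bond 2 |J1  (C2: C, integral causality)
bond 4 |J1  (C3: C, integral causality)
bond 1 |R1  (J1: last free bond brings flow in)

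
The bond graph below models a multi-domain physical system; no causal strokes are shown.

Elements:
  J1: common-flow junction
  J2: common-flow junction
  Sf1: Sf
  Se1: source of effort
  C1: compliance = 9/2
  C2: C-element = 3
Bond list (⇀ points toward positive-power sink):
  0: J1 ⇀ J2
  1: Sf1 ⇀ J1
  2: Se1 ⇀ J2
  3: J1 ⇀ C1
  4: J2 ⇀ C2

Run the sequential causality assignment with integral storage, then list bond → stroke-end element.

β1 |Sf1  (Sf1: flow source, stroke at near end)
β2 |J2  (source Se1 imposes e)
β0 |J1  (common-f at J1 fixed by 1)
β3 |J1  (1-jn J1 has f-setter on 1)
β4 |J2  (common-f at J2 fixed by 0)

#0 stroke→J1
#1 stroke→Sf1
#2 stroke→J2
#3 stroke→J1
#4 stroke→J2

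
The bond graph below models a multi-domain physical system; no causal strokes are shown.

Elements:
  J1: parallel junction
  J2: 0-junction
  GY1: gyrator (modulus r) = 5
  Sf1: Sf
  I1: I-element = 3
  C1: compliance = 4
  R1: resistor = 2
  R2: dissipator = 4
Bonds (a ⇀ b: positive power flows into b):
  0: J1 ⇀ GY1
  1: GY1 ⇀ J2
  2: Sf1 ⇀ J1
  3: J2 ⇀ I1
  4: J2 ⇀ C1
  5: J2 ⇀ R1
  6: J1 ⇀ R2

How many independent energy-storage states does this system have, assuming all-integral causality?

2  (C1, I1 all integral)

#2 →Sf1  (Sf1 fixes flow; stroke at Sf1)
#3 →I1  (I1 integral (f out))
#4 →J2  (C1: C, integral causality)
#1 →GY1  (J2 effort already set via bond 4)
#5 →R1  (J2 effort already set via bond 4)
#0 →GY1  (through GY1, causality inverts; strokes same side of GY1)
#6 →J1  (closing 0-jn rule on J1)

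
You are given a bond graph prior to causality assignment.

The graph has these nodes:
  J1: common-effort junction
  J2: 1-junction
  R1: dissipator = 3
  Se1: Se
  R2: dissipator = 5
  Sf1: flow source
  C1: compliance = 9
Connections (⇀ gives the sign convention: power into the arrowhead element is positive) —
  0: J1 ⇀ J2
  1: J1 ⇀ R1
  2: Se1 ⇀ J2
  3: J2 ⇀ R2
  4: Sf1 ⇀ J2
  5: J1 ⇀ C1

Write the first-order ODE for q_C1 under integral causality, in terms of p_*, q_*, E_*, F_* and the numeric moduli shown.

bond 2 stroke at J2  (Se1 fixes effort; stroke away)
bond 4 stroke at Sf1  (Sf1: flow source, stroke at near end)
bond 0 stroke at J2  (common-f at J2 fixed by 4)
bond 3 stroke at J2  (J2: bond 4 brought flow, rest push out)
bond 5 stroke at J1  (prefer integral on C1)
bond 1 stroke at R1  (common-e at J1 fixed by 5)

dq_C1/dt = -F_Sf1 - q_C1/27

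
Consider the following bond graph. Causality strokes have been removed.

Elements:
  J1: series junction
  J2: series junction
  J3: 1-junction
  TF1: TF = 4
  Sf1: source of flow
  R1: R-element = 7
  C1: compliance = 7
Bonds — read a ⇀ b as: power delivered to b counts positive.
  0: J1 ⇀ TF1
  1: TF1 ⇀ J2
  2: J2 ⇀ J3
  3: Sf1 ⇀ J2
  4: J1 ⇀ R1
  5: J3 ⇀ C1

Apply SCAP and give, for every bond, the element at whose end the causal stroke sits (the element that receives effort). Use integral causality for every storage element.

bond 3 →Sf1  (Sf1 (Sf) sets flow on bond)
bond 1 →J2  (common-f at J2 fixed by 3)
bond 2 →J2  (J2 flow already set via bond 3)
bond 5 →J3  (J3: bond 2 brought flow, rest push out)
bond 0 →TF1  (TF1: transformer flips bond 1)
bond 4 →J1  (common-f at J1 fixed by 0)

b0 stroke→TF1
b1 stroke→J2
b2 stroke→J2
b3 stroke→Sf1
b4 stroke→J1
b5 stroke→J3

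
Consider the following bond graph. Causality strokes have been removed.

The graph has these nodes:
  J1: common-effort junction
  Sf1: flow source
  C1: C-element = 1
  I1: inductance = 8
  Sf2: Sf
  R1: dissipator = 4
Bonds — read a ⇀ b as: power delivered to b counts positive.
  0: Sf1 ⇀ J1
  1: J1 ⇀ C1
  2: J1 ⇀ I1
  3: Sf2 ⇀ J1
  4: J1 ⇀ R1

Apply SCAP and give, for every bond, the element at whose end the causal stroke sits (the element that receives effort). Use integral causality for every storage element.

b0 |Sf1  (Sf1 (Sf) sets flow on bond)
b3 |Sf2  (Sf2 (Sf) sets flow on bond)
b1 |J1  (prefer integral on C1)
b2 |I1  (0-jn J1 has e-setter on 1)
b4 |R1  (common-e at J1 fixed by 1)

b0 stroke→Sf1
b1 stroke→J1
b2 stroke→I1
b3 stroke→Sf2
b4 stroke→R1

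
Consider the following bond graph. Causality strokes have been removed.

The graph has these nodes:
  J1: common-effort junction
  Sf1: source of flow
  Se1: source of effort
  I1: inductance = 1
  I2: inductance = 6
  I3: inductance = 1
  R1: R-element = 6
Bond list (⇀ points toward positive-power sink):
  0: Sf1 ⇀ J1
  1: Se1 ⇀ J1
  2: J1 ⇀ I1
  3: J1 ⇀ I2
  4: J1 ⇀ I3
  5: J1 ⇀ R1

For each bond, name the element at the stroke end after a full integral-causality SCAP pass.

bond 0 stroke at Sf1
bond 1 stroke at J1
bond 2 stroke at I1
bond 3 stroke at I2
bond 4 stroke at I3
bond 5 stroke at R1

#0 stroke→Sf1  (Sf1: flow source, stroke at near end)
#1 stroke→J1  (Se1: effort source, stroke at far end)
#2 stroke→I1  (common-e at J1 fixed by 1)
#3 stroke→I2  (J1 effort already set via bond 1)
#4 stroke→I3  (J1: bond 1 brought effort, rest push out)
#5 stroke→R1  (J1 effort already set via bond 1)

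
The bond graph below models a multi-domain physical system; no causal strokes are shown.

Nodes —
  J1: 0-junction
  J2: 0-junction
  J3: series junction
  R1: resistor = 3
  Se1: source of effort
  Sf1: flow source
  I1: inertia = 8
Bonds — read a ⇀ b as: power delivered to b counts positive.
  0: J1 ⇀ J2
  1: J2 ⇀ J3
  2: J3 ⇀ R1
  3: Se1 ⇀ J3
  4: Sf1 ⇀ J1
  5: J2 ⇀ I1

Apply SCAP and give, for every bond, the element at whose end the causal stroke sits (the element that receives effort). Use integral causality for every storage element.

b3 stroke at J3  (Se1 fixes effort; stroke away)
b4 stroke at Sf1  (Sf1 fixes flow; stroke at Sf1)
b0 stroke at J1  (J1: last free bond brings effort in)
b5 stroke at I1  (prefer integral on I1)
b1 stroke at J2  (J2: last free bond brings effort in)
b2 stroke at J3  (J3: bond 1 brought flow, rest push out)

#0 stroke→J1
#1 stroke→J2
#2 stroke→J3
#3 stroke→J3
#4 stroke→Sf1
#5 stroke→I1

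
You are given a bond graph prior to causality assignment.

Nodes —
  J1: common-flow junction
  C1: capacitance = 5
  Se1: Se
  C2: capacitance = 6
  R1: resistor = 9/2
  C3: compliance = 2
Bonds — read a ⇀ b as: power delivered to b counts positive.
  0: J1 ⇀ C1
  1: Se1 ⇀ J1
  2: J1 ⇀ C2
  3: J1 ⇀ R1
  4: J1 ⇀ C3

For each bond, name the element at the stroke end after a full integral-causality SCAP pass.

b0 stroke→J1
b1 stroke→J1
b2 stroke→J1
b3 stroke→R1
b4 stroke→J1

β1 →J1  (Se1: effort source, stroke at far end)
β0 →J1  (C1 integral (e out))
β2 →J1  (prefer integral on C2)
β4 →J1  (C3: C, integral causality)
β3 →R1  (J1 needs exactly one f-in)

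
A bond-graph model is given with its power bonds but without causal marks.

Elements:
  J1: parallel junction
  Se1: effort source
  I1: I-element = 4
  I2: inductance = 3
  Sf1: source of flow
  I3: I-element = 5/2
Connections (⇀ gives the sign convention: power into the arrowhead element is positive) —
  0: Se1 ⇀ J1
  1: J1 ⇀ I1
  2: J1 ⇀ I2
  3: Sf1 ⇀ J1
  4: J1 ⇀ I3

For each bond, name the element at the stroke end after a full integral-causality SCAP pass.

b0 |J1
b1 |I1
b2 |I2
b3 |Sf1
b4 |I3

β0 stroke→J1  (Se1: effort source, stroke at far end)
β3 stroke→Sf1  (source Sf1 imposes f)
β1 stroke→I1  (common-e at J1 fixed by 0)
β2 stroke→I2  (common-e at J1 fixed by 0)
β4 stroke→I3  (0-jn J1 has e-setter on 0)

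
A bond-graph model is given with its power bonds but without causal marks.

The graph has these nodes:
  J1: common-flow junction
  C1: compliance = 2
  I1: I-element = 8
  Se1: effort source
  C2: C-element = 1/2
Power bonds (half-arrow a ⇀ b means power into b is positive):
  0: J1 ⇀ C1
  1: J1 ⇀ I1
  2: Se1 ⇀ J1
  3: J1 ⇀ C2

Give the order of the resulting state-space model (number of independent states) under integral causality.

β2 stroke at J1  (Se1 fixes effort; stroke away)
β0 stroke at J1  (C1 integral (e out))
β1 stroke at I1  (I1 outputs flow p/I1)
β3 stroke at J1  (J1 flow already set via bond 1)

3  (C1, C2, I1 all integral)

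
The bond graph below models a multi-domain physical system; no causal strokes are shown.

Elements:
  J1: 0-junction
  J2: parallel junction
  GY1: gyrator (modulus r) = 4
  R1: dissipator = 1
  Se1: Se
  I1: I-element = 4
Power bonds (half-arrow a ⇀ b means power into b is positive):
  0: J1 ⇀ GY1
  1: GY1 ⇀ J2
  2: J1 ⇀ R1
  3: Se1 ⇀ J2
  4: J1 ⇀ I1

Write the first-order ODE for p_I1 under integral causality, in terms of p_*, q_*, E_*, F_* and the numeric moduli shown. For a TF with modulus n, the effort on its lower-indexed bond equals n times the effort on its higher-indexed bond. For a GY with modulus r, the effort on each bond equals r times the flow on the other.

b3 stroke at J2  (Se1: effort source, stroke at far end)
b1 stroke at GY1  (J2: bond 3 brought effort, rest push out)
b0 stroke at GY1  (through GY1, causality inverts; strokes same side of GY1)
b4 stroke at I1  (I1: I, integral causality)
b2 stroke at J1  (J1 needs exactly one e-in)

dp_I1/dt = -E_Se1/4 - p_I1/4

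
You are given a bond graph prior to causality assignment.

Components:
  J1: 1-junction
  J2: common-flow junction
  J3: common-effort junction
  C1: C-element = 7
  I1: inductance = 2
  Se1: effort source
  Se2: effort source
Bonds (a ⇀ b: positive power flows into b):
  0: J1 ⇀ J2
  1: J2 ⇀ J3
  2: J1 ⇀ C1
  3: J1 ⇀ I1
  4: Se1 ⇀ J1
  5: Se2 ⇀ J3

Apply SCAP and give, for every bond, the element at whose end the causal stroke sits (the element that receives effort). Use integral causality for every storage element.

bond 0 →J1
bond 1 →J2
bond 2 →J1
bond 3 →I1
bond 4 →J1
bond 5 →J3

β4 stroke→J1  (Se1 (Se) sets effort on bond)
β5 stroke→J3  (source Se2 imposes e)
β1 stroke→J2  (J3 effort already set via bond 5)
β0 stroke→J1  (only one flow-in slot at J2)
β2 stroke→J1  (C1 outputs effort q/C1)
β3 stroke→I1  (closing 1-jn rule on J1)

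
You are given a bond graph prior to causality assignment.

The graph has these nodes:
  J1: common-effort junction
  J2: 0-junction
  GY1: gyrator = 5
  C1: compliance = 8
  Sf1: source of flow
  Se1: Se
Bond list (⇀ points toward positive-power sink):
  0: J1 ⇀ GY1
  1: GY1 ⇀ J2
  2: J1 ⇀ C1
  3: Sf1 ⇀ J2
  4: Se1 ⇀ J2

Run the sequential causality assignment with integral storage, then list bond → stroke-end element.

b3 →Sf1  (source Sf1 imposes f)
b4 →J2  (Se1 (Se) sets effort on bond)
b1 →GY1  (J2 effort already set via bond 4)
b0 →GY1  (GY1: gyrator matches bond 1)
b2 →J1  (only one effort-in slot at J1)

β0 stroke at GY1
β1 stroke at GY1
β2 stroke at J1
β3 stroke at Sf1
β4 stroke at J2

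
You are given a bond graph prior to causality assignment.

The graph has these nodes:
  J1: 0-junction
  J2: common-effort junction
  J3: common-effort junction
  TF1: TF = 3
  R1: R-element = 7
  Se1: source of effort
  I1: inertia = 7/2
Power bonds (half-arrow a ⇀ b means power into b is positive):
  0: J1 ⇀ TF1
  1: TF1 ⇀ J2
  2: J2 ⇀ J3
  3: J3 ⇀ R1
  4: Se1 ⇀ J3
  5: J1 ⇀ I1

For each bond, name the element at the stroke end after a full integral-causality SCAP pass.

bond 4 stroke at J3  (Se1 fixes effort; stroke away)
bond 2 stroke at J2  (J3: bond 4 brought effort, rest push out)
bond 3 stroke at R1  (J3: bond 4 brought effort, rest push out)
bond 1 stroke at TF1  (0-jn J2 has e-setter on 2)
bond 0 stroke at J1  (TF1: transformer flips bond 1)
bond 5 stroke at I1  (common-e at J1 fixed by 0)

b0 →J1
b1 →TF1
b2 →J2
b3 →R1
b4 →J3
b5 →I1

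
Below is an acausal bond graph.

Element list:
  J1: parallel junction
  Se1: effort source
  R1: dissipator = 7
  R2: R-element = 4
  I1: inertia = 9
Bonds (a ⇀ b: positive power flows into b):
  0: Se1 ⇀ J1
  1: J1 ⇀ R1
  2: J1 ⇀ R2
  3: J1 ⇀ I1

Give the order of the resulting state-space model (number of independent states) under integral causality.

1  (I1 all integral)

#0 |J1  (Se1 (Se) sets effort on bond)
#1 |R1  (J1 effort already set via bond 0)
#2 |R2  (J1 effort already set via bond 0)
#3 |I1  (common-e at J1 fixed by 0)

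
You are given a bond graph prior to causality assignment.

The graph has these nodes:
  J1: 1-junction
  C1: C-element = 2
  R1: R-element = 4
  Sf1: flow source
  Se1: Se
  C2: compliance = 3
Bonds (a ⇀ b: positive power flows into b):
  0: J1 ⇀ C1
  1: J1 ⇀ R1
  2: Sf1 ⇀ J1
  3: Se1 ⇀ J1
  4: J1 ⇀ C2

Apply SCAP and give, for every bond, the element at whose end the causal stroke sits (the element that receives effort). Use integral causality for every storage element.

β0 →J1
β1 →J1
β2 →Sf1
β3 →J1
β4 →J1

b2 stroke at Sf1  (Sf1 (Sf) sets flow on bond)
b3 stroke at J1  (Se1: effort source, stroke at far end)
b0 stroke at J1  (common-f at J1 fixed by 2)
b1 stroke at J1  (1-jn J1 has f-setter on 2)
b4 stroke at J1  (J1 flow already set via bond 2)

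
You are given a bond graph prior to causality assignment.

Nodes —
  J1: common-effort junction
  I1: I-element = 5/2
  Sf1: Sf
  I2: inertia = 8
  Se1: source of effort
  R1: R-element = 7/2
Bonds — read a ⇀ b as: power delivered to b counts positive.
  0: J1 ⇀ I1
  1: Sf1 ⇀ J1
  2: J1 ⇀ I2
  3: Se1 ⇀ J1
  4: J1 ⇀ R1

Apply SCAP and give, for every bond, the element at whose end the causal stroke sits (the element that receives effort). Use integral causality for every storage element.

β0 stroke→I1
β1 stroke→Sf1
β2 stroke→I2
β3 stroke→J1
β4 stroke→R1

b1 |Sf1  (Sf1: flow source, stroke at near end)
b3 |J1  (Se1 (Se) sets effort on bond)
b0 |I1  (J1 effort already set via bond 3)
b2 |I2  (0-jn J1 has e-setter on 3)
b4 |R1  (J1: bond 3 brought effort, rest push out)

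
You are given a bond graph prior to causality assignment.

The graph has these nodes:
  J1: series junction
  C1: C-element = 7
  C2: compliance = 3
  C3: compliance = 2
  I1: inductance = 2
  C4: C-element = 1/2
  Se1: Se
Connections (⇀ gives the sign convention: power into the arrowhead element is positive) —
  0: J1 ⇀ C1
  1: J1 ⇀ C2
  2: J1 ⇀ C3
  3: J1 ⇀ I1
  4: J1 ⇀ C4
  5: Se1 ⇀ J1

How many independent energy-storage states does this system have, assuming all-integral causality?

β5 |J1  (source Se1 imposes e)
β0 |J1  (C1 outputs effort q/C1)
β1 |J1  (prefer integral on C2)
β2 |J1  (prefer integral on C3)
β3 |I1  (I1 outputs flow p/I1)
β4 |J1  (1-jn J1 has f-setter on 3)

5  (C1, C2, C3, C4, I1 all integral)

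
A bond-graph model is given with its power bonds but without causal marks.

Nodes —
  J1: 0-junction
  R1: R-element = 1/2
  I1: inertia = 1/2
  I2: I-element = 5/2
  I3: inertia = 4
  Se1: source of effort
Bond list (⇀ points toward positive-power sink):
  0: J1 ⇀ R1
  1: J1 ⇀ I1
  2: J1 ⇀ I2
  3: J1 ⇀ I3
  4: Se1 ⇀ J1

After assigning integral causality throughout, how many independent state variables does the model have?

3  (I1, I2, I3 all integral)

β4 →J1  (Se1 fixes effort; stroke away)
β0 →R1  (J1 effort already set via bond 4)
β1 →I1  (J1 effort already set via bond 4)
β2 →I2  (J1: bond 4 brought effort, rest push out)
β3 →I3  (J1 effort already set via bond 4)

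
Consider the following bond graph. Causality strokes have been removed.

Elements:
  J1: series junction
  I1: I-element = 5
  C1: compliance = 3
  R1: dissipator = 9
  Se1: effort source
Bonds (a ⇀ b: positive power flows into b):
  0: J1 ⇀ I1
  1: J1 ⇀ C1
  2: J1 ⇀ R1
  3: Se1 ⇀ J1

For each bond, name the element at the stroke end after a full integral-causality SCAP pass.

bond 0 |I1
bond 1 |J1
bond 2 |J1
bond 3 |J1

bond 3 stroke→J1  (source Se1 imposes e)
bond 0 stroke→I1  (I1 outputs flow p/I1)
bond 1 stroke→J1  (J1: bond 0 brought flow, rest push out)
bond 2 stroke→J1  (1-jn J1 has f-setter on 0)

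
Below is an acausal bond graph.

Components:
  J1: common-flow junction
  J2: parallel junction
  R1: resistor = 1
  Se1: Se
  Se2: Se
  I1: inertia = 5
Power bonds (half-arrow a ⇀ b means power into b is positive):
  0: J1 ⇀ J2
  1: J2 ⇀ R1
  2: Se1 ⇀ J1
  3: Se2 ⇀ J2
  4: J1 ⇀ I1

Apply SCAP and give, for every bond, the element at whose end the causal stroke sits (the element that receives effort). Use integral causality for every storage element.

b2 stroke at J1  (source Se1 imposes e)
b3 stroke at J2  (Se2: effort source, stroke at far end)
b0 stroke at J1  (0-jn J2 has e-setter on 3)
b1 stroke at R1  (common-e at J2 fixed by 3)
b4 stroke at I1  (only one flow-in slot at J1)

b0 |J1
b1 |R1
b2 |J1
b3 |J2
b4 |I1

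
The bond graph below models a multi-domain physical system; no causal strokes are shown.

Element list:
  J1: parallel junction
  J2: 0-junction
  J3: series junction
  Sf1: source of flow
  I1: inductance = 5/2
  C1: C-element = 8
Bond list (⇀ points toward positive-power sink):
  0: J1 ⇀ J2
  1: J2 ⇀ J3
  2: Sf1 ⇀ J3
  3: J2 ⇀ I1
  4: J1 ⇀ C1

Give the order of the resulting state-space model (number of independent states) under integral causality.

2  (C1, I1 all integral)

bond 2 stroke→Sf1  (Sf1 fixes flow; stroke at Sf1)
bond 1 stroke→J3  (1-jn J3 has f-setter on 2)
bond 3 stroke→I1  (prefer integral on I1)
bond 0 stroke→J2  (only one effort-in slot at J2)
bond 4 stroke→J1  (J1 needs exactly one e-in)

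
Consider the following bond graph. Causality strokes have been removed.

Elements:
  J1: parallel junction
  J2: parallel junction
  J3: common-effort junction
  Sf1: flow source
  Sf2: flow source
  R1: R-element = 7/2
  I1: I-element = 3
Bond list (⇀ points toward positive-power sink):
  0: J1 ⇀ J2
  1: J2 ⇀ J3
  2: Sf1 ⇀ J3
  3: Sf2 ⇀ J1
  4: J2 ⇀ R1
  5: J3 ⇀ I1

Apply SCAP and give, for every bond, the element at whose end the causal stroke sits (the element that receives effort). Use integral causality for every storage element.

bond 2 |Sf1  (Sf1: flow source, stroke at near end)
bond 3 |Sf2  (Sf2: flow source, stroke at near end)
bond 0 |J1  (closing 0-jn rule on J1)
bond 5 |I1  (I1 integral (f out))
bond 1 |J3  (J3: last free bond brings effort in)
bond 4 |J2  (closing 0-jn rule on J2)

β0 stroke at J1
β1 stroke at J3
β2 stroke at Sf1
β3 stroke at Sf2
β4 stroke at J2
β5 stroke at I1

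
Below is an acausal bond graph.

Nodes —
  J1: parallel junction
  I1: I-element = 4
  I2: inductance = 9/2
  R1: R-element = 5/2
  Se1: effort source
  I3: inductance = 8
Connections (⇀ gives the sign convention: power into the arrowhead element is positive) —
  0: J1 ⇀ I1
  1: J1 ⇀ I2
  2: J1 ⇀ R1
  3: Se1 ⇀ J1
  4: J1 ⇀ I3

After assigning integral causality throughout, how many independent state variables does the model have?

β3 →J1  (source Se1 imposes e)
β0 →I1  (J1: bond 3 brought effort, rest push out)
β1 →I2  (J1: bond 3 brought effort, rest push out)
β2 →R1  (J1 effort already set via bond 3)
β4 →I3  (common-e at J1 fixed by 3)

3  (I1, I2, I3 all integral)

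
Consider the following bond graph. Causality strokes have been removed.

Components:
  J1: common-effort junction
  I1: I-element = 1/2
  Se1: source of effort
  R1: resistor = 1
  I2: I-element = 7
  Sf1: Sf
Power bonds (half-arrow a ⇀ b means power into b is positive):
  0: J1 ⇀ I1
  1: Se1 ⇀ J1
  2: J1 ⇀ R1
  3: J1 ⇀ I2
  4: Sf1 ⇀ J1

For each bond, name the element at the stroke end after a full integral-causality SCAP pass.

#1 stroke at J1  (Se1 (Se) sets effort on bond)
#4 stroke at Sf1  (Sf1: flow source, stroke at near end)
#0 stroke at I1  (J1: bond 1 brought effort, rest push out)
#2 stroke at R1  (common-e at J1 fixed by 1)
#3 stroke at I2  (common-e at J1 fixed by 1)

b0 stroke at I1
b1 stroke at J1
b2 stroke at R1
b3 stroke at I2
b4 stroke at Sf1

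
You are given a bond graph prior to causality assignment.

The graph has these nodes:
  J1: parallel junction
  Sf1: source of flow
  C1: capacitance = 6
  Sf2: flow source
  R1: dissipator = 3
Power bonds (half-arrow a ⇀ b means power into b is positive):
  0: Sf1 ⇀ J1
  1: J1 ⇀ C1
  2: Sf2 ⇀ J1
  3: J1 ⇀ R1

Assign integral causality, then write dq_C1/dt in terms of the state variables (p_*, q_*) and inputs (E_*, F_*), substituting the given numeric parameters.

dq_C1/dt = F_Sf1 + F_Sf2 - q_C1/18

b0 stroke at Sf1  (Sf1 fixes flow; stroke at Sf1)
b2 stroke at Sf2  (source Sf2 imposes f)
b1 stroke at J1  (C1: C, integral causality)
b3 stroke at R1  (J1: bond 1 brought effort, rest push out)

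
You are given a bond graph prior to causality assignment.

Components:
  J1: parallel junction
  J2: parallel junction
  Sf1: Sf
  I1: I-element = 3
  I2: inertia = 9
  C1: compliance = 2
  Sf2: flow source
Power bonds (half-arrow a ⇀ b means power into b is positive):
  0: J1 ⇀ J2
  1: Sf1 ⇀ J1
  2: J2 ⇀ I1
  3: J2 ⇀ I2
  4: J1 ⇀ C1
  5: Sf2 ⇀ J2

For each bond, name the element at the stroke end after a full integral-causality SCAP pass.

β0 stroke at J2
β1 stroke at Sf1
β2 stroke at I1
β3 stroke at I2
β4 stroke at J1
β5 stroke at Sf2

bond 1 |Sf1  (Sf1 fixes flow; stroke at Sf1)
bond 5 |Sf2  (Sf2 (Sf) sets flow on bond)
bond 2 |I1  (prefer integral on I1)
bond 3 |I2  (I2 integral (f out))
bond 0 |J2  (J2 needs exactly one e-in)
bond 4 |J1  (J1 needs exactly one e-in)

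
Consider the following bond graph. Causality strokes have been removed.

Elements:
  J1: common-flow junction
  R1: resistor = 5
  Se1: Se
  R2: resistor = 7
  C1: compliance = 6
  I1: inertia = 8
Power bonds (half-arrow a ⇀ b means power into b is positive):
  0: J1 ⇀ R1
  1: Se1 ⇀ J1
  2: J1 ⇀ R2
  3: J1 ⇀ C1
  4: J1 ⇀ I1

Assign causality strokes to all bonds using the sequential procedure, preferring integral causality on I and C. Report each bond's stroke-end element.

b0 →J1
b1 →J1
b2 →J1
b3 →J1
b4 →I1

bond 1 →J1  (source Se1 imposes e)
bond 3 →J1  (C1 outputs effort q/C1)
bond 4 →I1  (prefer integral on I1)
bond 0 →J1  (common-f at J1 fixed by 4)
bond 2 →J1  (J1: bond 4 brought flow, rest push out)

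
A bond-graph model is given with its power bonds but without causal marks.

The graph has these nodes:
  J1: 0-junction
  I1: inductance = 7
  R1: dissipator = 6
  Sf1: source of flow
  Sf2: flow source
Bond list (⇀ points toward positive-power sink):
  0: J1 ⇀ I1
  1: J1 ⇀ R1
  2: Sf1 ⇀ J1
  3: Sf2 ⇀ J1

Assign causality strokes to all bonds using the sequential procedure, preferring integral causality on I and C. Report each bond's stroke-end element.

β2 stroke at Sf1  (Sf1: flow source, stroke at near end)
β3 stroke at Sf2  (source Sf2 imposes f)
β0 stroke at I1  (prefer integral on I1)
β1 stroke at J1  (closing 0-jn rule on J1)

b0 |I1
b1 |J1
b2 |Sf1
b3 |Sf2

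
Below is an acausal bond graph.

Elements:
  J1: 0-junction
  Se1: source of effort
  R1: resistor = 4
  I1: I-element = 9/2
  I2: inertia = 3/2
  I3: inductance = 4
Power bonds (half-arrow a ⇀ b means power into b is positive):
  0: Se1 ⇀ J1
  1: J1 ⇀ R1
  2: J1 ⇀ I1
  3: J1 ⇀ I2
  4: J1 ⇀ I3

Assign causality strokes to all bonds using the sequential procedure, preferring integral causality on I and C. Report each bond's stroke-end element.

β0 →J1
β1 →R1
β2 →I1
β3 →I2
β4 →I3

#0 stroke at J1  (Se1: effort source, stroke at far end)
#1 stroke at R1  (J1 effort already set via bond 0)
#2 stroke at I1  (0-jn J1 has e-setter on 0)
#3 stroke at I2  (J1 effort already set via bond 0)
#4 stroke at I3  (common-e at J1 fixed by 0)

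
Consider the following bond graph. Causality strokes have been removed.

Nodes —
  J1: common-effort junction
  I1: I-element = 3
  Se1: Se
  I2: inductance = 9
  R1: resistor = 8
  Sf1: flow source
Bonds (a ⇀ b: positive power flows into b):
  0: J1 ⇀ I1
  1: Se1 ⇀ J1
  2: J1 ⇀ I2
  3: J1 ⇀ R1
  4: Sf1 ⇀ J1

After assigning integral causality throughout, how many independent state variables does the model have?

2  (I1, I2 all integral)

bond 1 |J1  (Se1 fixes effort; stroke away)
bond 4 |Sf1  (Sf1 (Sf) sets flow on bond)
bond 0 |I1  (0-jn J1 has e-setter on 1)
bond 2 |I2  (J1: bond 1 brought effort, rest push out)
bond 3 |R1  (common-e at J1 fixed by 1)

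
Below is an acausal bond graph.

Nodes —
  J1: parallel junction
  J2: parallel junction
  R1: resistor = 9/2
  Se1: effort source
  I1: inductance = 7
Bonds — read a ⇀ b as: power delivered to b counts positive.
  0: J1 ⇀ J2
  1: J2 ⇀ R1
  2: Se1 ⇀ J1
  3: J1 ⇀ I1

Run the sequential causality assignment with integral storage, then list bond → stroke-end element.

bond 0 |J2
bond 1 |R1
bond 2 |J1
bond 3 |I1

b2 →J1  (Se1 fixes effort; stroke away)
b0 →J2  (0-jn J1 has e-setter on 2)
b3 →I1  (0-jn J1 has e-setter on 2)
b1 →R1  (0-jn J2 has e-setter on 0)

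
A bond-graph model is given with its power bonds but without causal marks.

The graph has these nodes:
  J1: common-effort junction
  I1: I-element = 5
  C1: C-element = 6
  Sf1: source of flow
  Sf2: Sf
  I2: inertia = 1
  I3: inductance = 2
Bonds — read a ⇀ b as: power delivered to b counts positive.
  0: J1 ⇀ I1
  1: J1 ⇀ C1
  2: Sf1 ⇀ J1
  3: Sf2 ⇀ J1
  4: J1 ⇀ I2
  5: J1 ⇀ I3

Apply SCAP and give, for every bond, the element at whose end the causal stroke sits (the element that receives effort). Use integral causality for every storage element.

bond 0 stroke at I1
bond 1 stroke at J1
bond 2 stroke at Sf1
bond 3 stroke at Sf2
bond 4 stroke at I2
bond 5 stroke at I3

β2 stroke at Sf1  (Sf1: flow source, stroke at near end)
β3 stroke at Sf2  (Sf2 fixes flow; stroke at Sf2)
β0 stroke at I1  (I1: I, integral causality)
β1 stroke at J1  (C1 integral (e out))
β4 stroke at I2  (J1 effort already set via bond 1)
β5 stroke at I3  (0-jn J1 has e-setter on 1)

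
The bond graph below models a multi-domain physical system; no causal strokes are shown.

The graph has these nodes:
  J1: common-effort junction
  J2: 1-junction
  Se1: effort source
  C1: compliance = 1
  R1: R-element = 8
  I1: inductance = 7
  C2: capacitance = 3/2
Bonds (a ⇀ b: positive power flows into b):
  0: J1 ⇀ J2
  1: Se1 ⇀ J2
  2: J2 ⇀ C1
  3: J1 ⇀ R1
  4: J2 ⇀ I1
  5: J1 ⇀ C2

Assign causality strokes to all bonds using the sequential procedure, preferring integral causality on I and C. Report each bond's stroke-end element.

β0 →J2
β1 →J2
β2 →J2
β3 →R1
β4 →I1
β5 →J1

bond 1 stroke at J2  (Se1 fixes effort; stroke away)
bond 2 stroke at J2  (C1: C, integral causality)
bond 4 stroke at I1  (I1 integral (f out))
bond 0 stroke at J2  (common-f at J2 fixed by 4)
bond 5 stroke at J1  (C2: C, integral causality)
bond 3 stroke at R1  (0-jn J1 has e-setter on 5)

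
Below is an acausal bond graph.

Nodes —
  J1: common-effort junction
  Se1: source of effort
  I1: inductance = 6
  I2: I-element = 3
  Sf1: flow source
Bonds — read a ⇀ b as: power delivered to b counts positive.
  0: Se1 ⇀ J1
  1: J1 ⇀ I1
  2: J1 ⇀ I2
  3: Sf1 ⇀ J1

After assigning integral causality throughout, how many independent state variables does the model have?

2  (I1, I2 all integral)

β0 |J1  (source Se1 imposes e)
β3 |Sf1  (Sf1 (Sf) sets flow on bond)
β1 |I1  (common-e at J1 fixed by 0)
β2 |I2  (J1 effort already set via bond 0)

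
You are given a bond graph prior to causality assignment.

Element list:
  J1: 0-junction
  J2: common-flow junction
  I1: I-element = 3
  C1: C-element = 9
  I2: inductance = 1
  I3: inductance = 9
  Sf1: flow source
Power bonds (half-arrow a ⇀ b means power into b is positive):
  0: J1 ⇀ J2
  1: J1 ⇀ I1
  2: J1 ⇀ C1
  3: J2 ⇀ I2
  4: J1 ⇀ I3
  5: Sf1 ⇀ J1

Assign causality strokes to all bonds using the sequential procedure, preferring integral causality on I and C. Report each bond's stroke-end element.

bond 0 →J2
bond 1 →I1
bond 2 →J1
bond 3 →I2
bond 4 →I3
bond 5 →Sf1

b5 stroke→Sf1  (source Sf1 imposes f)
b1 stroke→I1  (I1 outputs flow p/I1)
b2 stroke→J1  (prefer integral on C1)
b0 stroke→J2  (J1 effort already set via bond 2)
b4 stroke→I3  (common-e at J1 fixed by 2)
b3 stroke→I2  (J2: last free bond brings flow in)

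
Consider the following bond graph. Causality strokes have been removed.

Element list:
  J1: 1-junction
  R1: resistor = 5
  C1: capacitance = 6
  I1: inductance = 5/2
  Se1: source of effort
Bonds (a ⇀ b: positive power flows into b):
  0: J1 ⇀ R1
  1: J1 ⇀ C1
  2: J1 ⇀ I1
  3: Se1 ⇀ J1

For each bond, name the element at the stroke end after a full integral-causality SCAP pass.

β3 |J1  (Se1 fixes effort; stroke away)
β1 |J1  (prefer integral on C1)
β2 |I1  (I1 integral (f out))
β0 |J1  (J1: bond 2 brought flow, rest push out)

bond 0 stroke at J1
bond 1 stroke at J1
bond 2 stroke at I1
bond 3 stroke at J1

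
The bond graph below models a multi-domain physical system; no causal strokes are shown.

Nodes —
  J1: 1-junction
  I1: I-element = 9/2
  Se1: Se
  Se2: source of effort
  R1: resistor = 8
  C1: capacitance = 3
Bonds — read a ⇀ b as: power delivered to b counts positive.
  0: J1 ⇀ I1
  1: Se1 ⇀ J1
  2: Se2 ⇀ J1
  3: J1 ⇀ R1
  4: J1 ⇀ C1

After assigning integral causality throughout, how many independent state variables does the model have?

bond 1 stroke at J1  (Se1: effort source, stroke at far end)
bond 2 stroke at J1  (Se2 fixes effort; stroke away)
bond 0 stroke at I1  (prefer integral on I1)
bond 3 stroke at J1  (J1: bond 0 brought flow, rest push out)
bond 4 stroke at J1  (1-jn J1 has f-setter on 0)

2  (C1, I1 all integral)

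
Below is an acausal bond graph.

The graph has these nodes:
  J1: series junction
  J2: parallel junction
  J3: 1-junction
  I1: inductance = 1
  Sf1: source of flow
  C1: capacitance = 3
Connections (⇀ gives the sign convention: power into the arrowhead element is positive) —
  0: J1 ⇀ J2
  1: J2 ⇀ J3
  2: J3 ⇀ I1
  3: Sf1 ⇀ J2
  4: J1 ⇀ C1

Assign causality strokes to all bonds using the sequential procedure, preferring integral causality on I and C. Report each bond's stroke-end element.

β0 stroke→J2
β1 stroke→J3
β2 stroke→I1
β3 stroke→Sf1
β4 stroke→J1

β3 |Sf1  (source Sf1 imposes f)
β2 |I1  (I1 outputs flow p/I1)
β1 |J3  (J3 flow already set via bond 2)
β0 |J2  (only one effort-in slot at J2)
β4 |J1  (common-f at J1 fixed by 0)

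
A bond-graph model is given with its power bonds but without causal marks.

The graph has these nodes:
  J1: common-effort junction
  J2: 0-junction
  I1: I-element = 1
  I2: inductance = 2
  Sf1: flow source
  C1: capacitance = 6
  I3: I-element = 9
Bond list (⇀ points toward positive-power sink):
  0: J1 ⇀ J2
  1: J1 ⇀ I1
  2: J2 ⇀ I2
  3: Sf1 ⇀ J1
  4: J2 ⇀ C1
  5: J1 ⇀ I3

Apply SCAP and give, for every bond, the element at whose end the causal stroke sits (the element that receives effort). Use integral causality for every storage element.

#3 →Sf1  (Sf1 (Sf) sets flow on bond)
#1 →I1  (prefer integral on I1)
#2 →I2  (I2 integral (f out))
#4 →J2  (C1: C, integral causality)
#0 →J1  (0-jn J2 has e-setter on 4)
#5 →I3  (J1 effort already set via bond 0)

#0 →J1
#1 →I1
#2 →I2
#3 →Sf1
#4 →J2
#5 →I3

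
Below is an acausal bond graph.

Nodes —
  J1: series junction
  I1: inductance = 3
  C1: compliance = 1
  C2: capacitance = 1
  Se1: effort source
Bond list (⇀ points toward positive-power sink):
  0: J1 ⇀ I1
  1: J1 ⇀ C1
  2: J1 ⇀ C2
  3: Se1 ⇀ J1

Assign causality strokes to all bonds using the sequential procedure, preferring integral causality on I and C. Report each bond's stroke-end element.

bond 0 stroke at I1
bond 1 stroke at J1
bond 2 stroke at J1
bond 3 stroke at J1

b3 stroke→J1  (Se1: effort source, stroke at far end)
b0 stroke→I1  (I1 integral (f out))
b1 stroke→J1  (1-jn J1 has f-setter on 0)
b2 stroke→J1  (1-jn J1 has f-setter on 0)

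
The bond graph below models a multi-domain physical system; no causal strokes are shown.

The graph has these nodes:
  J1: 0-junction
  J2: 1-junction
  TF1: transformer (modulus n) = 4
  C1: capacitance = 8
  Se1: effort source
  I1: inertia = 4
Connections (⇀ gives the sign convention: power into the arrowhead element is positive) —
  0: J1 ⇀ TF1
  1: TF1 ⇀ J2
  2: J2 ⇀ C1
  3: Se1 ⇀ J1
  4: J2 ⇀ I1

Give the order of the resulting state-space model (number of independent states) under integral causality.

2  (C1, I1 all integral)

β3 |J1  (Se1 fixes effort; stroke away)
β0 |TF1  (J1: bond 3 brought effort, rest push out)
β1 |J2  (TF TF1: opposite of bond 0)
β2 |J2  (C1: C, integral causality)
β4 |I1  (J2: last free bond brings flow in)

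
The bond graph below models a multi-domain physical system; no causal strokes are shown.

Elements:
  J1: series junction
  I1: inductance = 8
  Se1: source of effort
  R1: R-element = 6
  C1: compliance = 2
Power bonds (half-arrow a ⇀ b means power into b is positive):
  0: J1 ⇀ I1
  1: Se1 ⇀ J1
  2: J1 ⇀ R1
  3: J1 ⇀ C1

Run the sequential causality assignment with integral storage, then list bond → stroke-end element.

bond 0 stroke→I1
bond 1 stroke→J1
bond 2 stroke→J1
bond 3 stroke→J1

#1 stroke at J1  (Se1 (Se) sets effort on bond)
#0 stroke at I1  (I1: I, integral causality)
#2 stroke at J1  (1-jn J1 has f-setter on 0)
#3 stroke at J1  (J1: bond 0 brought flow, rest push out)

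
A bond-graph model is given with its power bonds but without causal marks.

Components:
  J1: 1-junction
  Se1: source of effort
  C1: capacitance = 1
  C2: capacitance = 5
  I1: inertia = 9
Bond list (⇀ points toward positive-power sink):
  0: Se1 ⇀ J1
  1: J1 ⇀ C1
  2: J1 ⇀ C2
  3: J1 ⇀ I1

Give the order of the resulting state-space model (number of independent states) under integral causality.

3  (C1, C2, I1 all integral)

b0 stroke at J1  (Se1 (Se) sets effort on bond)
b1 stroke at J1  (C1 integral (e out))
b2 stroke at J1  (C2 outputs effort q/C2)
b3 stroke at I1  (J1: last free bond brings flow in)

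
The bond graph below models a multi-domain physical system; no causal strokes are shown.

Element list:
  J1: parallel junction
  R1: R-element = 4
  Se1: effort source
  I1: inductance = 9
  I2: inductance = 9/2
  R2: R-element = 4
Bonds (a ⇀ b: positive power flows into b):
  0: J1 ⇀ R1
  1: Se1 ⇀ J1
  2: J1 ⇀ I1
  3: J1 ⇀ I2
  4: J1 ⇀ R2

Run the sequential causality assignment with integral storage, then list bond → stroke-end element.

β1 |J1  (Se1 fixes effort; stroke away)
β0 |R1  (J1: bond 1 brought effort, rest push out)
β2 |I1  (0-jn J1 has e-setter on 1)
β3 |I2  (common-e at J1 fixed by 1)
β4 |R2  (J1 effort already set via bond 1)

bond 0 stroke→R1
bond 1 stroke→J1
bond 2 stroke→I1
bond 3 stroke→I2
bond 4 stroke→R2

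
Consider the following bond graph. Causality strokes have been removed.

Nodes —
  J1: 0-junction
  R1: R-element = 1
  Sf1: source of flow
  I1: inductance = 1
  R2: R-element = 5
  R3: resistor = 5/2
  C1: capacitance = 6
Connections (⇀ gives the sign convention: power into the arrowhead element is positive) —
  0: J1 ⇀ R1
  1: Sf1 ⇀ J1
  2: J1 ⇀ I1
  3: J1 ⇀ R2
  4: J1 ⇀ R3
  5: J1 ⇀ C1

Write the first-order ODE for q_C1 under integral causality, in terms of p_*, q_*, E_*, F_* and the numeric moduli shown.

dq_C1/dt = F_Sf1 - p_I1 - 4*q_C1/15

b1 stroke at Sf1  (Sf1 (Sf) sets flow on bond)
b2 stroke at I1  (I1: I, integral causality)
b5 stroke at J1  (C1 outputs effort q/C1)
b0 stroke at R1  (common-e at J1 fixed by 5)
b3 stroke at R2  (J1 effort already set via bond 5)
b4 stroke at R3  (0-jn J1 has e-setter on 5)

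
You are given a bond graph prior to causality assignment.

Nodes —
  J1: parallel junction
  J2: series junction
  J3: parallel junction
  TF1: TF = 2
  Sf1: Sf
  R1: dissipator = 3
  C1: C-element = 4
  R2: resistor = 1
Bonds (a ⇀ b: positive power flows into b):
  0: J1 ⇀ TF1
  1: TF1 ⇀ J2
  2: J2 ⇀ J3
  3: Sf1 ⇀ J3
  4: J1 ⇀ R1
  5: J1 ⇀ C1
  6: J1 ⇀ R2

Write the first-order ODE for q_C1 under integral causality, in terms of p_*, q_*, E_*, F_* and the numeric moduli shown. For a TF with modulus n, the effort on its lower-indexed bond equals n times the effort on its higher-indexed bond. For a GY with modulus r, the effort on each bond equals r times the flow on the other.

bond 3 stroke→Sf1  (Sf1 (Sf) sets flow on bond)
bond 2 stroke→J3  (J3: last free bond brings effort in)
bond 1 stroke→J2  (common-f at J2 fixed by 2)
bond 0 stroke→TF1  (through TF1, causality passes straight; one stroke at TF1)
bond 5 stroke→J1  (prefer integral on C1)
bond 4 stroke→R1  (J1 effort already set via bond 5)
bond 6 stroke→R2  (J1: bond 5 brought effort, rest push out)

dq_C1/dt = F_Sf1/2 - q_C1/3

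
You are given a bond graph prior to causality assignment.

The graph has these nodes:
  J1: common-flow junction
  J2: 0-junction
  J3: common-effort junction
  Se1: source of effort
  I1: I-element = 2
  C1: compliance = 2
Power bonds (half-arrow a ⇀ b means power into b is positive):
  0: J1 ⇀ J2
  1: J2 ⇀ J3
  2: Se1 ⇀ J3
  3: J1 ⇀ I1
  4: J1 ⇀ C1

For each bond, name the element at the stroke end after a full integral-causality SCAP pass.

β2 stroke at J3  (Se1 fixes effort; stroke away)
β1 stroke at J2  (common-e at J3 fixed by 2)
β0 stroke at J1  (J2 effort already set via bond 1)
β3 stroke at I1  (I1: I, integral causality)
β4 stroke at J1  (J1: bond 3 brought flow, rest push out)

#0 →J1
#1 →J2
#2 →J3
#3 →I1
#4 →J1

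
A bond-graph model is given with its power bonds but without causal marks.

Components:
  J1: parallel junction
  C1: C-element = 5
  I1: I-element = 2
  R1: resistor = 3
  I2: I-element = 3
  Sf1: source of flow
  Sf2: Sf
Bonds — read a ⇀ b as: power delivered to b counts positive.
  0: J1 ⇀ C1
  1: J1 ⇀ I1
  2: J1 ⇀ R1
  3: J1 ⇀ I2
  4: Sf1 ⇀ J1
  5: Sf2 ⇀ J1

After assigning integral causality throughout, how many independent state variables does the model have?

3  (C1, I1, I2 all integral)

b4 stroke→Sf1  (Sf1: flow source, stroke at near end)
b5 stroke→Sf2  (Sf2 fixes flow; stroke at Sf2)
b0 stroke→J1  (prefer integral on C1)
b1 stroke→I1  (0-jn J1 has e-setter on 0)
b2 stroke→R1  (J1: bond 0 brought effort, rest push out)
b3 stroke→I2  (J1: bond 0 brought effort, rest push out)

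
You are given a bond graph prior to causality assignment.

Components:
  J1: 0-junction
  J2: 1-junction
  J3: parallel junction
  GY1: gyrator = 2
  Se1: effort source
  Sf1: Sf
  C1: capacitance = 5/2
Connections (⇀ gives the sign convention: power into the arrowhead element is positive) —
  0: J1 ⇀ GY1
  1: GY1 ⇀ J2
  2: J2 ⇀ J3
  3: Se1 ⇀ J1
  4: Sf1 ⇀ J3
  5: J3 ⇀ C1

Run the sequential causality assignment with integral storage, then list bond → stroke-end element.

β0 |GY1
β1 |GY1
β2 |J2
β3 |J1
β4 |Sf1
β5 |J3

β3 stroke at J1  (source Se1 imposes e)
β4 stroke at Sf1  (Sf1 fixes flow; stroke at Sf1)
β0 stroke at GY1  (J1: bond 3 brought effort, rest push out)
β1 stroke at GY1  (GY GY1: same side as bond 0)
β2 stroke at J2  (J2: bond 1 brought flow, rest push out)
β5 stroke at J3  (only one effort-in slot at J3)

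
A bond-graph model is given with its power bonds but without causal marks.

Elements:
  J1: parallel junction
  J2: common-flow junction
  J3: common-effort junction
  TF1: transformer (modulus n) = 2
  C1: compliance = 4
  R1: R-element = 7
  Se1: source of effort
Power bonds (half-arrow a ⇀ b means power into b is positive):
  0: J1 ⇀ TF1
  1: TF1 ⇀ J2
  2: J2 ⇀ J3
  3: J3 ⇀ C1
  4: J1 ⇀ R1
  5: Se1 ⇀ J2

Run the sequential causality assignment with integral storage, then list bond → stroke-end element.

b0 →J1
b1 →TF1
b2 →J2
b3 →J3
b4 →R1
b5 →J2

#5 →J2  (source Se1 imposes e)
#3 →J3  (prefer integral on C1)
#2 →J2  (common-e at J3 fixed by 3)
#1 →TF1  (J2: last free bond brings flow in)
#0 →J1  (through TF1, causality passes straight; one stroke at TF1)
#4 →R1  (0-jn J1 has e-setter on 0)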